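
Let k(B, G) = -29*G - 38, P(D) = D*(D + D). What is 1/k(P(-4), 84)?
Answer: -1/2474 ≈ -0.00040420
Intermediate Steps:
P(D) = 2*D² (P(D) = D*(2*D) = 2*D²)
k(B, G) = -38 - 29*G
1/k(P(-4), 84) = 1/(-38 - 29*84) = 1/(-38 - 2436) = 1/(-2474) = -1/2474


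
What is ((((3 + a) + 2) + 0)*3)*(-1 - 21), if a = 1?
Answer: -396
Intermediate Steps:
((((3 + a) + 2) + 0)*3)*(-1 - 21) = ((((3 + 1) + 2) + 0)*3)*(-1 - 21) = (((4 + 2) + 0)*3)*(-22) = ((6 + 0)*3)*(-22) = (6*3)*(-22) = 18*(-22) = -396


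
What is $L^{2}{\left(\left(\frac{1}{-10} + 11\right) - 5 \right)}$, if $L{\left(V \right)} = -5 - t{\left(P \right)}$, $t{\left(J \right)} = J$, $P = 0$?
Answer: $25$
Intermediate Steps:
$L{\left(V \right)} = -5$ ($L{\left(V \right)} = -5 - 0 = -5 + 0 = -5$)
$L^{2}{\left(\left(\frac{1}{-10} + 11\right) - 5 \right)} = \left(-5\right)^{2} = 25$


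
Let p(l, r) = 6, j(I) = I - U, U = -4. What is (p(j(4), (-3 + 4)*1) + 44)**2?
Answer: 2500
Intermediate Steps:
j(I) = 4 + I (j(I) = I - 1*(-4) = I + 4 = 4 + I)
(p(j(4), (-3 + 4)*1) + 44)**2 = (6 + 44)**2 = 50**2 = 2500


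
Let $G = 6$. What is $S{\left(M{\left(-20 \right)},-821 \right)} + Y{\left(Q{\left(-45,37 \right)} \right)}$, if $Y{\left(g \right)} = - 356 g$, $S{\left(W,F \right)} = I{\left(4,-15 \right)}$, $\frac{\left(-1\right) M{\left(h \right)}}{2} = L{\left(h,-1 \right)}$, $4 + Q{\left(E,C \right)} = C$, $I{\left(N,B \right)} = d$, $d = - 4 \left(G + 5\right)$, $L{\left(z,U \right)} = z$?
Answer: $-11792$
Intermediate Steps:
$d = -44$ ($d = - 4 \left(6 + 5\right) = \left(-4\right) 11 = -44$)
$I{\left(N,B \right)} = -44$
$Q{\left(E,C \right)} = -4 + C$
$M{\left(h \right)} = - 2 h$
$S{\left(W,F \right)} = -44$
$S{\left(M{\left(-20 \right)},-821 \right)} + Y{\left(Q{\left(-45,37 \right)} \right)} = -44 - 356 \left(-4 + 37\right) = -44 - 11748 = -11792$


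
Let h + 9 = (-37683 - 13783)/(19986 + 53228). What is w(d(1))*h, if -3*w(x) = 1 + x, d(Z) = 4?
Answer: 1775980/109821 ≈ 16.172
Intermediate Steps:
w(x) = -1/3 - x/3 (w(x) = -(1 + x)/3 = -1/3 - x/3)
h = -355196/36607 (h = -9 + (-37683 - 13783)/(19986 + 53228) = -9 - 51466/73214 = -9 - 51466*1/73214 = -9 - 25733/36607 = -355196/36607 ≈ -9.7030)
w(d(1))*h = (-1/3 - 1/3*4)*(-355196/36607) = (-1/3 - 4/3)*(-355196/36607) = -5/3*(-355196/36607) = 1775980/109821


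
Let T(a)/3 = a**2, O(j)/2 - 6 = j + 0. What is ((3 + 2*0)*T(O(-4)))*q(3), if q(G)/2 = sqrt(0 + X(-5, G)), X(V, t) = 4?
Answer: 576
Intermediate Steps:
O(j) = 12 + 2*j (O(j) = 12 + 2*(j + 0) = 12 + 2*j)
T(a) = 3*a**2
q(G) = 4 (q(G) = 2*sqrt(0 + 4) = 2*sqrt(4) = 2*2 = 4)
((3 + 2*0)*T(O(-4)))*q(3) = ((3 + 2*0)*(3*(12 + 2*(-4))**2))*4 = ((3 + 0)*(3*(12 - 8)**2))*4 = (3*(3*4**2))*4 = (3*(3*16))*4 = (3*48)*4 = 144*4 = 576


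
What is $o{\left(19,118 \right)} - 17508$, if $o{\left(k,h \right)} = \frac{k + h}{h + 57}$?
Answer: $- \frac{3063763}{175} \approx -17507.0$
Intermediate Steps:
$o{\left(k,h \right)} = \frac{h + k}{57 + h}$
$o{\left(19,118 \right)} - 17508 = \frac{118 + 19}{57 + 118} - 17508 = \frac{1}{175} \cdot 137 - 17508 = \frac{137}{175} - 17508 = - \frac{3063763}{175}$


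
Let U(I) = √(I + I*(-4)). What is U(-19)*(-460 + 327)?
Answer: -133*√57 ≈ -1004.1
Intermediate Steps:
U(I) = √3*√(-I) (U(I) = √(I - 4*I) = √(-3*I) = √3*√(-I))
U(-19)*(-460 + 327) = (√3*√(-1*(-19)))*(-460 + 327) = (√3*√19)*(-133) = √57*(-133) = -133*√57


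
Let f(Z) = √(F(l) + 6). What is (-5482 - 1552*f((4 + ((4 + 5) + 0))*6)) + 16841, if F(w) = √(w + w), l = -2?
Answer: 11359 - 1552*√(6 + 2*I) ≈ 7506.3 - 625.2*I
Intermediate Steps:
F(w) = √2*√w (F(w) = √(2*w) = √2*√w)
f(Z) = √(6 + 2*I) (f(Z) = √(√2*√(-2) + 6) = √(√2*(I*√2) + 6) = √(2*I + 6) = √(6 + 2*I))
(-5482 - 1552*f((4 + ((4 + 5) + 0))*6)) + 16841 = (-5482 - 1552*√(6 + 2*I)) + 16841 = 11359 - 1552*√(6 + 2*I)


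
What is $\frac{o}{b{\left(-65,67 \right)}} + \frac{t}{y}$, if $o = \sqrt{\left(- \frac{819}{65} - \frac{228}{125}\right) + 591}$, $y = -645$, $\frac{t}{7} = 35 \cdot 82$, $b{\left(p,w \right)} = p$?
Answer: $- \frac{4018}{129} - \frac{6 \sqrt{10010}}{1625} \approx -31.517$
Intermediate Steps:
$t = 20090$ ($t = 7 \cdot 35 \cdot 82 = 7 \cdot 2870 = 20090$)
$o = \frac{6 \sqrt{10010}}{25}$ ($o = \sqrt{\left(\left(-819\right) \frac{1}{65} - \frac{228}{125}\right) + 591} = \sqrt{\left(- \frac{63}{5} - \frac{228}{125}\right) + 591} = \sqrt{- \frac{1803}{125} + 591} = \sqrt{\frac{72072}{125}} = \frac{6 \sqrt{10010}}{25} \approx 24.012$)
$\frac{o}{b{\left(-65,67 \right)}} + \frac{t}{y} = \frac{\frac{6}{25} \sqrt{10010}}{-65} + \frac{20090}{-645} = \frac{6 \sqrt{10010}}{25} \left(- \frac{1}{65}\right) + 20090 \left(- \frac{1}{645}\right) = - \frac{6 \sqrt{10010}}{1625} - \frac{4018}{129} = - \frac{4018}{129} - \frac{6 \sqrt{10010}}{1625}$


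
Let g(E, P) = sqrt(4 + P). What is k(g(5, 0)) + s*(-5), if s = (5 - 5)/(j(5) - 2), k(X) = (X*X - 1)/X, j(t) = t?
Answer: 3/2 ≈ 1.5000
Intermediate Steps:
k(X) = (-1 + X**2)/X (k(X) = (X**2 - 1)/X = (-1 + X**2)/X)
s = 0 (s = (5 - 5)/(5 - 2) = 0/3 = 0*(1/3) = 0)
k(g(5, 0)) + s*(-5) = (sqrt(4 + 0) - 1/(sqrt(4 + 0))) + 0*(-5) = (sqrt(4) - 1/(sqrt(4))) + 0 = (2 - 1/2) + 0 = 3/2 + 0 = 3/2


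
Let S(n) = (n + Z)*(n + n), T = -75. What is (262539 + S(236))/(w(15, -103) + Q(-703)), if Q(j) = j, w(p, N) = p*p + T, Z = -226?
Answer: -267259/553 ≈ -483.29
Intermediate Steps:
w(p, N) = -75 + p**2 (w(p, N) = p*p - 75 = p**2 - 75 = -75 + p**2)
S(n) = 2*n*(-226 + n) (S(n) = (n - 226)*(n + n) = (-226 + n)*(2*n) = 2*n*(-226 + n))
(262539 + S(236))/(w(15, -103) + Q(-703)) = (262539 + 2*236*(-226 + 236))/((-75 + 15**2) - 703) = (262539 + 2*236*10)/((-75 + 225) - 703) = (262539 + 4720)/(150 - 703) = 267259/(-553) = 267259*(-1/553) = -267259/553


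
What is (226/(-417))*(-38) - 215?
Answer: -81067/417 ≈ -194.41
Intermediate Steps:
(226/(-417))*(-38) - 215 = (226*(-1/417))*(-38) - 215 = -226/417*(-38) - 215 = 8588/417 - 215 = -81067/417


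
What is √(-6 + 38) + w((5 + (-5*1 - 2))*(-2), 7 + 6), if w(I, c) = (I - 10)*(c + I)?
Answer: -102 + 4*√2 ≈ -96.343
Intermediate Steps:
w(I, c) = (-10 + I)*(I + c)
√(-6 + 38) + w((5 + (-5*1 - 2))*(-2), 7 + 6) = √(-6 + 38) + (((5 + (-5*1 - 2))*(-2))² - 10*(5 + (-5*1 - 2))*(-2) - 10*(7 + 6) + ((5 + (-5*1 - 2))*(-2))*(7 + 6)) = √32 + (((5 + (-5 - 2))*(-2))² - 10*(5 + (-5 - 2))*(-2) - 10*13 + ((5 + (-5 - 2))*(-2))*13) = 4*√2 + (((5 - 7)*(-2))² - 10*(5 - 7)*(-2) - 130 + ((5 - 7)*(-2))*13) = 4*√2 + ((-2*(-2))² - (-20)*(-2) - 130 - 2*(-2)*13) = 4*√2 + (4² - 10*4 - 130 + 4*13) = 4*√2 + (16 - 40 - 130 + 52) = 4*√2 - 102 = -102 + 4*√2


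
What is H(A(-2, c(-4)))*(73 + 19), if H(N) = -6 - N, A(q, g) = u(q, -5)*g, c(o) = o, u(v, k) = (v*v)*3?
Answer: 3864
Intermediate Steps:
u(v, k) = 3*v² (u(v, k) = v²*3 = 3*v²)
A(q, g) = 3*g*q² (A(q, g) = (3*q²)*g = 3*g*q²)
H(A(-2, c(-4)))*(73 + 19) = (-6 - 3*(-4)*(-2)²)*(73 + 19) = (-6 - 3*(-4)*4)*92 = (-6 - 1*(-48))*92 = (-6 + 48)*92 = 42*92 = 3864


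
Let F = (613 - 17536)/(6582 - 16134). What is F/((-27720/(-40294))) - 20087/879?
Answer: -262182153449/12930160320 ≈ -20.277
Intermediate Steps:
F = 5641/3184 (F = -16923/(-9552) = -16923*(-1/9552) = 5641/3184 ≈ 1.7717)
F/((-27720/(-40294))) - 20087/879 = 5641/(3184*((-27720/(-40294)))) - 20087/879 = 5641/(3184*((-27720*(-1/40294)))) - 20087*1/879 = 5641/(3184*(13860/20147)) - 20087/879 = (5641/3184)*(20147/13860) - 20087/879 = 113649227/44130240 - 20087/879 = -262182153449/12930160320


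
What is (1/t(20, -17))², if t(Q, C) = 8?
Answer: 1/64 ≈ 0.015625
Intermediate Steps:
(1/t(20, -17))² = (1/8)² = (⅛)² = 1/64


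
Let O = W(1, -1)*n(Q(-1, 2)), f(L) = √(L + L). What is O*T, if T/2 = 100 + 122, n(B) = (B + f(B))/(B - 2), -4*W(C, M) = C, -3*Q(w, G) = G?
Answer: -111/4 + 111*I*√3/4 ≈ -27.75 + 48.064*I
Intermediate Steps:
Q(w, G) = -G/3
W(C, M) = -C/4
f(L) = √2*√L (f(L) = √(2*L) = √2*√L)
n(B) = (B + √2*√B)/(-2 + B) (n(B) = (B + √2*√B)/(B - 2) = (B + √2*√B)/(-2 + B))
O = -1/16 + I*√3/16 (O = (-¼*1)*((-⅓*2 + √2*√(-⅓*2))/(-2 - ⅓*2)) = -(-⅔ + √2*√(-⅔))/(4*(-2 - ⅔)) = -(-⅔ + √2*(I*√6/3))/(4*(-8/3)) = -(-3)*(-⅔ + 2*I*√3/3)/32 = -(¼ - I*√3/4)/4 = -1/16 + I*√3/16 ≈ -0.0625 + 0.10825*I)
T = 444 (T = 2*(100 + 122) = 2*222 = 444)
O*T = (-1/16 + I*√3/16)*444 = -111/4 + 111*I*√3/4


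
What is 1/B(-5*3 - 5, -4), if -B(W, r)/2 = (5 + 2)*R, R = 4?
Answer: -1/56 ≈ -0.017857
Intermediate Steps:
B(W, r) = -56 (B(W, r) = -2*(5 + 2)*4 = -14*4 = -2*28 = -56)
1/B(-5*3 - 5, -4) = 1/(-56) = -1/56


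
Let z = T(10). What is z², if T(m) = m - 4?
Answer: 36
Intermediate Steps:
T(m) = -4 + m
z = 6 (z = -4 + 10 = 6)
z² = 6² = 36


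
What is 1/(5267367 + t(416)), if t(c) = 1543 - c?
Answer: 1/5268494 ≈ 1.8981e-7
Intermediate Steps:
1/(5267367 + t(416)) = 1/(5267367 + (1543 - 1*416)) = 1/(5267367 + (1543 - 416)) = 1/(5267367 + 1127) = 1/5268494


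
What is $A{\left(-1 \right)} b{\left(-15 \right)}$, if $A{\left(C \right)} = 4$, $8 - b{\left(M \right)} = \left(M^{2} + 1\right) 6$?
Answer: $-5392$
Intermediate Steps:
$b{\left(M \right)} = 2 - 6 M^{2}$ ($b{\left(M \right)} = 8 - \left(M^{2} + 1\right) 6 = 8 - \left(1 + M^{2}\right) 6 = 8 - \left(6 + 6 M^{2}\right) = 2 - 6 M^{2}$)
$A{\left(-1 \right)} b{\left(-15 \right)} = 4 \left(2 - 6 \left(-15\right)^{2}\right) = 4 \left(2 - 1350\right) = 4 \left(-1348\right) = -5392$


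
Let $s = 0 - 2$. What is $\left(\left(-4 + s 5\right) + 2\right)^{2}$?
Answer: $144$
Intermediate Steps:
$s = -2$
$\left(\left(-4 + s 5\right) + 2\right)^{2} = \left(\left(-4 - 10\right) + 2\right)^{2} = \left(-14 + 2\right)^{2} = \left(-12\right)^{2} = 144$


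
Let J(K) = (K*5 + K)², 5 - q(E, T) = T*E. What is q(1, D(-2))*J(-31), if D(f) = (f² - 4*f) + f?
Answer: -172980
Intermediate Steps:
D(f) = f² - 3*f
q(E, T) = 5 - E*T (q(E, T) = 5 - T*E = 5 - E*T)
J(K) = 36*K² (J(K) = (5*K + K)² = (6*K)² = 36*K²)
q(1, D(-2))*J(-31) = (5 - 1*1*(-2*(-3 - 2)))*(36*(-31)²) = (5 - 1*1*(-2*(-5)))*(36*961) = (5 - 1*1*10)*34596 = (5 - 10)*34596 = -5*34596 = -172980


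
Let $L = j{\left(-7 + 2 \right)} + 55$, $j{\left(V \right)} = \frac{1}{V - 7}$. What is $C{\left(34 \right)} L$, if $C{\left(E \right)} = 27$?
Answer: $\frac{5931}{4} \approx 1482.8$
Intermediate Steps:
$j{\left(V \right)} = \frac{1}{-7 + V}$
$L = \frac{659}{12}$ ($L = \frac{1}{-7 + \left(-7 + 2\right)} + 55 = \frac{1}{-7 - 5} + 55 = \frac{1}{-12} + 55 = - \frac{1}{12} + 55 = \frac{659}{12} \approx 54.917$)
$C{\left(34 \right)} L = 27 \cdot \frac{659}{12} = \frac{5931}{4}$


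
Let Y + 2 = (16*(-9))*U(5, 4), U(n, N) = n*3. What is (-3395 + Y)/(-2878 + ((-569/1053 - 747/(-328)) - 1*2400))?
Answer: 1919298888/1822336793 ≈ 1.0532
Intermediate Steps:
U(n, N) = 3*n
Y = -2162 (Y = -2 + (16*(-9))*(3*5) = -2 - 144*15 = -2 - 2160 = -2162)
(-3395 + Y)/(-2878 + ((-569/1053 - 747/(-328)) - 1*2400)) = (-3395 - 2162)/(-2878 + ((-569/1053 - 747/(-328)) - 1*2400)) = -5557/(-2878 + ((-569*1/1053 - 747*(-1/328)) - 2400)) = -5557/(-2878 + ((-569/1053 + 747/328) - 2400)) = -5557/(-2878 + (599959/345384 - 2400)) = -5557/(-2878 - 828321641/345384) = -5557/(-1822336793/345384) = -5557*(-345384/1822336793) = 1919298888/1822336793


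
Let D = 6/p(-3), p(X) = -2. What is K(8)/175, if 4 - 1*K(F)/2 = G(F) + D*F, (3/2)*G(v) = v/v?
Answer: 164/525 ≈ 0.31238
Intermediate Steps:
G(v) = 2/3 (G(v) = 2*(v/v)/3 = (2/3)*1 = 2/3)
D = -3 (D = 6/(-2) = 6*(-1/2) = -3)
K(F) = 20/3 + 6*F (K(F) = 8 - 2*(2/3 - 3*F) = 8 + (-4/3 + 6*F) = 20/3 + 6*F)
K(8)/175 = (20/3 + 6*8)/175 = (20/3 + 48)*(1/175) = (164/3)*(1/175) = 164/525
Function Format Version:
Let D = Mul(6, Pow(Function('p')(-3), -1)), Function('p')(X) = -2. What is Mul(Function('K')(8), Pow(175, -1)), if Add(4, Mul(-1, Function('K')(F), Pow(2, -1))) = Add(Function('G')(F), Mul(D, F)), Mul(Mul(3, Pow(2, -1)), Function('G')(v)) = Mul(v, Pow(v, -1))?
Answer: Rational(164, 525) ≈ 0.31238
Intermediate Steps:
Function('G')(v) = Rational(2, 3) (Function('G')(v) = Mul(Rational(2, 3), Mul(v, Pow(v, -1))) = Mul(Rational(2, 3), 1) = Rational(2, 3))
D = -3 (D = Mul(6, Pow(-2, -1)) = Mul(6, Rational(-1, 2)) = -3)
Function('K')(F) = Add(Rational(20, 3), Mul(6, F)) (Function('K')(F) = Add(8, Mul(-2, Add(Rational(2, 3), Mul(-3, F)))) = Add(8, Add(Rational(-4, 3), Mul(6, F))) = Add(Rational(20, 3), Mul(6, F)))
Mul(Function('K')(8), Pow(175, -1)) = Mul(Add(Rational(20, 3), Mul(6, 8)), Pow(175, -1)) = Mul(Add(Rational(20, 3), 48), Rational(1, 175)) = Mul(Rational(164, 3), Rational(1, 175)) = Rational(164, 525)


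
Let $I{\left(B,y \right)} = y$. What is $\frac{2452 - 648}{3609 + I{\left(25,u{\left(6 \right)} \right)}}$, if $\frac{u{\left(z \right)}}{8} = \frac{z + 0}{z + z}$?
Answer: $\frac{1804}{3613} \approx 0.49931$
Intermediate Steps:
$u{\left(z \right)} = 4$ ($u{\left(z \right)} = 8 \frac{z + 0}{z + z} = 8 \frac{z}{2 z} = 8 z \frac{1}{2 z} = 8 \cdot \frac{1}{2} = 4$)
$\frac{2452 - 648}{3609 + I{\left(25,u{\left(6 \right)} \right)}} = \frac{2452 - 648}{3609 + 4} = \frac{1804}{3613}$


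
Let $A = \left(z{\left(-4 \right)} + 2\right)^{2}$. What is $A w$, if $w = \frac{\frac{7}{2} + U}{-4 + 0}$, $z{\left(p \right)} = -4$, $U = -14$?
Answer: $\frac{21}{2} \approx 10.5$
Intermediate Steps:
$w = \frac{21}{8}$ ($w = \frac{\frac{7}{2} - 14}{-4 + 0} = \frac{7 \cdot \frac{1}{2} - 14}{-4} = \left(\frac{7}{2} - 14\right) \left(- \frac{1}{4}\right) = \left(- \frac{21}{2}\right) \left(- \frac{1}{4}\right) = \frac{21}{8} \approx 2.625$)
$A = 4$ ($A = \left(-4 + 2\right)^{2} = \left(-2\right)^{2} = 4$)
$A w = 4 \cdot \frac{21}{8} = \frac{21}{2}$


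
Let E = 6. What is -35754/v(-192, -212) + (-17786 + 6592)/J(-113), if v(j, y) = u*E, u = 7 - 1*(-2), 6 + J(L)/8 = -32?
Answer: -855395/1368 ≈ -625.29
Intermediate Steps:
J(L) = -304 (J(L) = -48 + 8*(-32) = -48 - 256 = -304)
u = 9 (u = 7 + 2 = 9)
v(j, y) = 54 (v(j, y) = 9*6 = 54)
-35754/v(-192, -212) + (-17786 + 6592)/J(-113) = -35754/54 + (-17786 + 6592)/(-304) = -35754*1/54 - 11194*(-1/304) = -5959/9 + 5597/152 = -855395/1368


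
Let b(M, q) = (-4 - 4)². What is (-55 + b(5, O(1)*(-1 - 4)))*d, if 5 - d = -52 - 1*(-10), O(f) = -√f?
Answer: 423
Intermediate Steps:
b(M, q) = 64 (b(M, q) = (-8)² = 64)
d = 47 (d = 5 - (-52 - 1*(-10)) = 5 - (-52 + 10) = 5 - 1*(-42) = 5 + 42 = 47)
(-55 + b(5, O(1)*(-1 - 4)))*d = (-55 + 64)*47 = 9*47 = 423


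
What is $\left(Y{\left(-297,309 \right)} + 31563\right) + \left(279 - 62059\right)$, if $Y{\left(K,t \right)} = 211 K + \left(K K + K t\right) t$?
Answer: $-1194160$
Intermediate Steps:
$Y{\left(K,t \right)} = 211 K + t \left(K^{2} + K t\right)$ ($Y{\left(K,t \right)} = 211 K + \left(K^{2} + K t\right) t = 211 K + t \left(K^{2} + K t\right)$)
$\left(Y{\left(-297,309 \right)} + 31563\right) + \left(279 - 62059\right) = \left(- 297 \left(211 + 309^{2} - 91773\right) + 31563\right) + \left(279 - 62059\right) = \left(- 297 \left(211 + 95481 - 91773\right) + 31563\right) + \left(279 - 62059\right) = \left(\left(-297\right) 3919 + 31563\right) - 61780 = \left(-1163943 + 31563\right) - 61780 = -1132380 - 61780 = -1194160$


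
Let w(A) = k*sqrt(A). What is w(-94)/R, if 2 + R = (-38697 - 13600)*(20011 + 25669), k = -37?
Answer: 37*I*sqrt(94)/2388926962 ≈ 1.5016e-7*I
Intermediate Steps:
w(A) = -37*sqrt(A)
R = -2388926962 (R = -2 + (-38697 - 13600)*(20011 + 25669) = -2 - 52297*45680 = -2 - 2388926960 = -2388926962)
w(-94)/R = -37*I*sqrt(94)/(-2388926962) = -37*I*sqrt(94)*(-1/2388926962) = 37*I*sqrt(94)/2388926962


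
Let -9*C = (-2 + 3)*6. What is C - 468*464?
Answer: -651458/3 ≈ -2.1715e+5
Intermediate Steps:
C = -⅔ (C = -(-2 + 3)*6/9 = -6/9 = -⅑*6 = -⅔ ≈ -0.66667)
C - 468*464 = -⅔ - 468*464 = -⅔ - 217152 = -651458/3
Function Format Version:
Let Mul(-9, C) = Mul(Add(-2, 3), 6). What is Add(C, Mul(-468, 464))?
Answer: Rational(-651458, 3) ≈ -2.1715e+5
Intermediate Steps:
C = Rational(-2, 3) (C = Mul(Rational(-1, 9), Mul(Add(-2, 3), 6)) = Mul(Rational(-1, 9), Mul(1, 6)) = Mul(Rational(-1, 9), 6) = Rational(-2, 3) ≈ -0.66667)
Add(C, Mul(-468, 464)) = Add(Rational(-2, 3), Mul(-468, 464)) = Add(Rational(-2, 3), -217152) = Rational(-651458, 3)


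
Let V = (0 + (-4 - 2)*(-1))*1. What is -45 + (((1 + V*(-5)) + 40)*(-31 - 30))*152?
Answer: -102037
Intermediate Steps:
V = 6 (V = (0 - 6*(-1))*1 = (0 + 6)*1 = 6*1 = 6)
-45 + (((1 + V*(-5)) + 40)*(-31 - 30))*152 = -45 + (((1 + 6*(-5)) + 40)*(-31 - 30))*152 = -45 + (((1 - 30) + 40)*(-61))*152 = -45 + ((-29 + 40)*(-61))*152 = -45 + (11*(-61))*152 = -45 - 671*152 = -45 - 101992 = -102037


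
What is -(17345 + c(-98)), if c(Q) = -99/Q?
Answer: -1699909/98 ≈ -17346.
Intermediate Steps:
-(17345 + c(-98)) = -(17345 - 99/(-98)) = -(17345 - 99*(-1/98)) = -(17345 + 99/98) = -1*1699909/98 = -1699909/98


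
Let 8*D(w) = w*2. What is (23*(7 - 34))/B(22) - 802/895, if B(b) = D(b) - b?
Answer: 361708/9845 ≈ 36.740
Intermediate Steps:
D(w) = w/4 (D(w) = (w*2)/8 = (2*w)/8 = w/4)
B(b) = -3*b/4 (B(b) = b/4 - b = -3*b/4)
(23*(7 - 34))/B(22) - 802/895 = (23*(7 - 34))/((-¾*22)) - 802/895 = (23*(-27))/(-33/2) - 802*1/895 = -621*(-2/33) - 802/895 = 414/11 - 802/895 = 361708/9845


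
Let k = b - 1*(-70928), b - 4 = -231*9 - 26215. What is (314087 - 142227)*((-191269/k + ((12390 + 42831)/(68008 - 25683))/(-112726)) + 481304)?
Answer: 841352759957747988589236/10171567676605 ≈ 8.2716e+10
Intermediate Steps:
b = -28290 (b = 4 + (-231*9 - 26215) = 4 + (-2079 - 26215) = 4 - 28294 = -28290)
k = 42638 (k = -28290 - 1*(-70928) = -28290 + 70928 = 42638)
(314087 - 142227)*((-191269/k + ((12390 + 42831)/(68008 - 25683))/(-112726)) + 481304) = (314087 - 142227)*((-191269/42638 + ((12390 + 42831)/(68008 - 25683))/(-112726)) + 481304) = 171860*((-191269*1/42638 + (55221/42325)*(-1/112726)) + 481304) = 171860*((-191269/42638 + (55221*(1/42325))*(-1/112726)) + 481304) = 171860*((-191269/42638 + (55221/42325)*(-1/112726)) + 481304) = 171860*((-191269/42638 - 55221/4771127950) + 481304) = 171860*(-228142806595387/50857838383025 + 481304) = 171860*(24477852902296869213/50857838383025) = 841352759957747988589236/10171567676605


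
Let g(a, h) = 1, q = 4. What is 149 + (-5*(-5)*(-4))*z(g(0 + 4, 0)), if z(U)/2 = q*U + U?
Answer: -851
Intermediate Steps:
z(U) = 10*U (z(U) = 2*(4*U + U) = 2*(5*U) = 10*U)
149 + (-5*(-5)*(-4))*z(g(0 + 4, 0)) = 149 + (-5*(-5)*(-4))*(10*1) = 149 + (25*(-4))*10 = 149 - 100*10 = 149 - 1000 = -851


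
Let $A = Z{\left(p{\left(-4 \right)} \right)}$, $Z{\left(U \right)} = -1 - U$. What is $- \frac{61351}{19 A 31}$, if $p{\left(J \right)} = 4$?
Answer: $\frac{3229}{155} \approx 20.832$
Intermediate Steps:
$A = -5$ ($A = -1 - 4 = -5$)
$- \frac{61351}{19 A 31} = - \frac{61351}{19 \left(-5\right) 31} = - \frac{61351}{\left(-95\right) 31} = - \frac{61351}{-2945} = \left(-61351\right) \left(- \frac{1}{2945}\right) = \frac{3229}{155}$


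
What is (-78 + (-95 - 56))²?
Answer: 52441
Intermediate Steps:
(-78 + (-95 - 56))² = (-78 - 151)² = (-229)² = 52441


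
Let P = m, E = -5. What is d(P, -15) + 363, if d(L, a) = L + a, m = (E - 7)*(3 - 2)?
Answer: 336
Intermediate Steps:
m = -12 (m = (-5 - 7)*(3 - 2) = -12*1 = -12)
P = -12
d(P, -15) + 363 = (-12 - 15) + 363 = -27 + 363 = 336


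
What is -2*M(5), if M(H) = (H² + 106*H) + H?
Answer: -1120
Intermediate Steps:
M(H) = H² + 107*H
-2*M(5) = -10*(107 + 5) = -10*112 = -2*560 = -1120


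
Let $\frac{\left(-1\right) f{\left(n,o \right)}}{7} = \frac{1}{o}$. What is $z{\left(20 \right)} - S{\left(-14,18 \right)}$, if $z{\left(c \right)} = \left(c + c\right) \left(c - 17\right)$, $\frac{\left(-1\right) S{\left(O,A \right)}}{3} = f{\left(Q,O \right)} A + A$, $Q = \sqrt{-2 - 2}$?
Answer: $201$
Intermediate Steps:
$Q = 2 i$ ($Q = \sqrt{-4} = 2 i \approx 2.0 i$)
$f{\left(n,o \right)} = - \frac{7}{o}$
$S{\left(O,A \right)} = - 3 A + \frac{21 A}{O}$ ($S{\left(O,A \right)} = - 3 \left(- \frac{7}{O} A + A\right) = - 3 \left(- \frac{7 A}{O} + A\right) = - 3 \left(A - \frac{7 A}{O}\right) = - 3 A + \frac{21 A}{O}$)
$z{\left(c \right)} = 2 c \left(-17 + c\right)$
$z{\left(20 \right)} - S{\left(-14,18 \right)} = 2 \cdot 20 \left(-17 + 20\right) - 3 \cdot 18 \frac{1}{-14} \left(7 - -14\right) = 2 \cdot 20 \cdot 3 - 3 \cdot 18 \left(- \frac{1}{14}\right) \left(7 + 14\right) = 120 - 3 \cdot 18 \left(- \frac{1}{14}\right) 21 = 120 - -81 = 120 + 81 = 201$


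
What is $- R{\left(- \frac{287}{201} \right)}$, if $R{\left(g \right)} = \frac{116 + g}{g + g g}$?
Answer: $- \frac{4628829}{24682} \approx -187.54$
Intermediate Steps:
$R{\left(g \right)} = \frac{116 + g}{g + g^{2}}$
$- R{\left(- \frac{287}{201} \right)} = - \frac{116 - \frac{287}{201}}{- \frac{287}{201} \left(1 - \frac{287}{201}\right)} = - \frac{116 - \frac{287}{201}}{\left(-287\right) \frac{1}{201} \left(1 - \frac{287}{201}\right)} = - \frac{116 - \frac{287}{201}}{\left(- \frac{287}{201}\right) \left(1 - \frac{287}{201}\right)} = - \frac{\left(-201\right) 23029}{287 \left(- \frac{86}{201}\right) 201} = - \frac{\left(-201\right) \left(-201\right) 23029}{287 \cdot 86 \cdot 201} = \left(-1\right) \frac{4628829}{24682} = - \frac{4628829}{24682}$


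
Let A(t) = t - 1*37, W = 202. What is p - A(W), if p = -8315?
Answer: -8480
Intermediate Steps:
A(t) = -37 + t (A(t) = t - 37 = -37 + t)
p - A(W) = -8315 - (-37 + 202) = -8315 - 1*165 = -8315 - 165 = -8480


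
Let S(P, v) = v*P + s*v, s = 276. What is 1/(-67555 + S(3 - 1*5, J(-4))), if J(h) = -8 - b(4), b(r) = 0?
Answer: -1/69747 ≈ -1.4338e-5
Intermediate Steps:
J(h) = -8 (J(h) = -8 - 1*0 = -8 + 0 = -8)
S(P, v) = 276*v + P*v (S(P, v) = v*P + 276*v = P*v + 276*v = 276*v + P*v)
1/(-67555 + S(3 - 1*5, J(-4))) = 1/(-67555 - 8*(276 + (3 - 1*5))) = 1/(-67555 - 8*(276 + (3 - 5))) = 1/(-67555 - 8*(276 - 2)) = 1/(-67555 - 8*274) = 1/(-67555 - 2192) = 1/(-69747) = -1/69747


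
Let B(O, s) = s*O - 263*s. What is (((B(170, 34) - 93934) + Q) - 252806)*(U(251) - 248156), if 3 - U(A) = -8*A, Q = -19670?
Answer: 90968299940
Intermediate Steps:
B(O, s) = -263*s + O*s (B(O, s) = O*s - 263*s = -263*s + O*s)
U(A) = 3 + 8*A (U(A) = 3 - (-8)*A = 3 + 8*A)
(((B(170, 34) - 93934) + Q) - 252806)*(U(251) - 248156) = (((34*(-263 + 170) - 93934) - 19670) - 252806)*((3 + 8*251) - 248156) = (((34*(-93) - 93934) - 19670) - 252806)*((3 + 2008) - 248156) = (((-3162 - 93934) - 19670) - 252806)*(2011 - 248156) = ((-97096 - 19670) - 252806)*(-246145) = (-116766 - 252806)*(-246145) = -369572*(-246145) = 90968299940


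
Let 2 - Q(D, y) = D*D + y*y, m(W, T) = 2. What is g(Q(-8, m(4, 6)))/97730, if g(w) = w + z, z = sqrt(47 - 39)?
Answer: -33/48865 + sqrt(2)/48865 ≈ -0.00064639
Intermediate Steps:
Q(D, y) = 2 - D**2 - y**2 (Q(D, y) = 2 - (D*D + y*y) = 2 - (D**2 + y**2) = 2 + (-D**2 - y**2) = 2 - D**2 - y**2)
z = 2*sqrt(2) (z = sqrt(8) = 2*sqrt(2) ≈ 2.8284)
g(w) = w + 2*sqrt(2)
g(Q(-8, m(4, 6)))/97730 = ((2 - 1*(-8)**2 - 1*2**2) + 2*sqrt(2))/97730 = ((2 - 1*64 - 1*4) + 2*sqrt(2))*(1/97730) = ((2 - 64 - 4) + 2*sqrt(2))*(1/97730) = (-66 + 2*sqrt(2))*(1/97730) = -33/48865 + sqrt(2)/48865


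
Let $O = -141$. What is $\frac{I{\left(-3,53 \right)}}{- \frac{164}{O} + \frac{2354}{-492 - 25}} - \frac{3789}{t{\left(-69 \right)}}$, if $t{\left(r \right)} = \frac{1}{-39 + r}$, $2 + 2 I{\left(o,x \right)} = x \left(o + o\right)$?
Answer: $\frac{97812948}{239} \approx 4.0926 \cdot 10^{5}$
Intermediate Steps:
$I{\left(o,x \right)} = -1 + o x$ ($I{\left(o,x \right)} = -1 + \frac{x \left(o + o\right)}{2} = -1 + \frac{x 2 o}{2} = -1 + \frac{2 o x}{2} = -1 + o x$)
$\frac{I{\left(-3,53 \right)}}{- \frac{164}{O} + \frac{2354}{-492 - 25}} - \frac{3789}{t{\left(-69 \right)}} = \frac{-1 - 159}{- \frac{164}{-141} + \frac{2354}{-492 - 25}} - \frac{3789}{\frac{1}{-39 - 69}} = \frac{-1 - 159}{\left(-164\right) \left(- \frac{1}{141}\right) + \frac{2354}{-517}} - \frac{3789}{\frac{1}{-108}} = - \frac{160}{\frac{164}{141} + 2354 \left(- \frac{1}{517}\right)} - \frac{3789}{- \frac{1}{108}} = - \frac{160}{\frac{164}{141} - \frac{214}{47}} - -409212 = - \frac{160}{- \frac{478}{141}} + 409212 = \left(-160\right) \left(- \frac{141}{478}\right) + 409212 = \frac{11280}{239} + 409212 = \frac{97812948}{239}$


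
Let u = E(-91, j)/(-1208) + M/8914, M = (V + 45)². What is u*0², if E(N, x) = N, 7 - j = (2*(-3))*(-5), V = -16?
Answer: 0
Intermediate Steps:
M = 841 (M = (-16 + 45)² = 29² = 841)
j = -23 (j = 7 - 2*(-3)*(-5) = 7 - (-6)*(-5) = 7 - 1*30 = 7 - 30 = -23)
u = 913551/5384056 (u = -91/(-1208) + 841/8914 = -91*(-1/1208) + 841*(1/8914) = 91/1208 + 841/8914 = 913551/5384056 ≈ 0.16968)
u*0² = (913551/5384056)*0² = (913551/5384056)*0 = 0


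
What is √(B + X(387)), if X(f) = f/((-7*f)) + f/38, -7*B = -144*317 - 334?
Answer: 3*√51721838/266 ≈ 81.110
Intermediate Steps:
B = 45982/7 (B = -(-144*317 - 334)/7 = -(-45648 - 334)/7 = -⅐*(-45982) = 45982/7 ≈ 6568.9)
X(f) = -⅐ + f/38 (X(f) = f*(-1/(7*f)) + f*(1/38) = -⅐ + f/38)
√(B + X(387)) = √(45982/7 + (-⅐ + (1/38)*387)) = √(45982/7 + (-⅐ + 387/38)) = √(45982/7 + 2671/266) = √(1749987/266) = 3*√51721838/266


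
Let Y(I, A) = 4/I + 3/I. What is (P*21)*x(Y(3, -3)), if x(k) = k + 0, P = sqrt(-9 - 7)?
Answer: 196*I ≈ 196.0*I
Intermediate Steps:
Y(I, A) = 7/I
P = 4*I (P = sqrt(-16) = 4*I ≈ 4.0*I)
x(k) = k
(P*21)*x(Y(3, -3)) = ((4*I)*21)*(7/3) = (84*I)*(7*(1/3)) = (84*I)*(7/3) = 196*I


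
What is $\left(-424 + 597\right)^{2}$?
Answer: $29929$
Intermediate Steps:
$\left(-424 + 597\right)^{2} = 173^{2} = 29929$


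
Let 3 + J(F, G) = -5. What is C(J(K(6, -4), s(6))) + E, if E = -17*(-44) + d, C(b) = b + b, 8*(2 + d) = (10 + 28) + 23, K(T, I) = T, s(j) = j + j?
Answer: 5901/8 ≈ 737.63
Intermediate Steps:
s(j) = 2*j
J(F, G) = -8 (J(F, G) = -3 - 5 = -8)
d = 45/8 (d = -2 + ((10 + 28) + 23)/8 = -2 + (38 + 23)/8 = -2 + (⅛)*61 = -2 + 61/8 = 45/8 ≈ 5.6250)
C(b) = 2*b
E = 6029/8 (E = -17*(-44) + 45/8 = 748 + 45/8 = 6029/8 ≈ 753.63)
C(J(K(6, -4), s(6))) + E = 2*(-8) + 6029/8 = -16 + 6029/8 = 5901/8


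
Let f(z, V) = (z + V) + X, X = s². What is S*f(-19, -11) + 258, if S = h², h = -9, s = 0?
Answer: -2172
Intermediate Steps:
X = 0 (X = 0² = 0)
f(z, V) = V + z (f(z, V) = (z + V) + 0 = (V + z) + 0 = V + z)
S = 81 (S = (-9)² = 81)
S*f(-19, -11) + 258 = 81*(-11 - 19) + 258 = 81*(-30) + 258 = -2430 + 258 = -2172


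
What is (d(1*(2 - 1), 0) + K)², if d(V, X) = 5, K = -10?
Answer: 25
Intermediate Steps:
(d(1*(2 - 1), 0) + K)² = (5 - 10)² = (-5)² = 25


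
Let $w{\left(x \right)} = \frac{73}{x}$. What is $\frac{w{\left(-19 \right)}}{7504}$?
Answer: $- \frac{73}{142576} \approx -0.00051201$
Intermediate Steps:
$\frac{w{\left(-19 \right)}}{7504} = \frac{73 \frac{1}{-19}}{7504} = 73 \left(- \frac{1}{19}\right) \frac{1}{7504} = \left(- \frac{73}{19}\right) \frac{1}{7504} = - \frac{73}{142576}$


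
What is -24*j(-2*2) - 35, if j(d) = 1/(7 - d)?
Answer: -409/11 ≈ -37.182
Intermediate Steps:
-24*j(-2*2) - 35 = -(-24)/(-7 - 2*2) - 35 = -(-24)/(-7 - 4) - 35 = -(-24)/(-11) - 35 = -(-24)*(-1)/11 - 35 = -24*1/11 - 35 = -24/11 - 35 = -409/11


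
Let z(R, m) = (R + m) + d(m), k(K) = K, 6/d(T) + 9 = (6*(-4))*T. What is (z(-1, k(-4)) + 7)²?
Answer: 3600/841 ≈ 4.2806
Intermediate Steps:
d(T) = 6/(-9 - 24*T) (d(T) = 6/(-9 + (6*(-4))*T) = 6/(-9 - 24*T))
z(R, m) = R + m - 2/(3 + 8*m) (z(R, m) = (R + m) - 2/(3 + 8*m) = R + m - 2/(3 + 8*m))
(z(-1, k(-4)) + 7)² = ((-2 + (3 + 8*(-4))*(-1 - 4))/(3 + 8*(-4)) + 7)² = ((-2 + (3 - 32)*(-5))/(3 - 32) + 7)² = ((-2 - 29*(-5))/(-29) + 7)² = (-(-2 + 145)/29 + 7)² = (-1/29*143 + 7)² = (-143/29 + 7)² = (60/29)² = 3600/841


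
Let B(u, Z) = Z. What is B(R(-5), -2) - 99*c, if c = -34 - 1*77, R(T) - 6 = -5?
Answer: 10987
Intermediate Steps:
R(T) = 1 (R(T) = 6 - 5 = 1)
c = -111 (c = -34 - 77 = -111)
B(R(-5), -2) - 99*c = -2 - 99*(-111) = -2 + 10989 = 10987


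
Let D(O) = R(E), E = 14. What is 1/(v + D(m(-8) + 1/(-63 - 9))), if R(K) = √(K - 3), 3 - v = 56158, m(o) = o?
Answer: -5105/286671274 - √11/3153384014 ≈ -1.7809e-5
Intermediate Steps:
v = -56155 (v = 3 - 1*56158 = 3 - 56158 = -56155)
R(K) = √(-3 + K)
D(O) = √11 (D(O) = √(-3 + 14) = √11)
1/(v + D(m(-8) + 1/(-63 - 9))) = 1/(-56155 + √11)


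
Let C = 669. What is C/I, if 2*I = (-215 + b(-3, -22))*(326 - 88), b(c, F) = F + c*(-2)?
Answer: -223/9163 ≈ -0.024337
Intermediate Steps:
b(c, F) = F - 2*c
I = -27489 (I = ((-215 + (-22 - 2*(-3)))*(326 - 88))/2 = ((-215 + (-22 + 6))*238)/2 = ((-215 - 16)*238)/2 = (-231*238)/2 = (½)*(-54978) = -27489)
C/I = 669/(-27489) = 669*(-1/27489) = -223/9163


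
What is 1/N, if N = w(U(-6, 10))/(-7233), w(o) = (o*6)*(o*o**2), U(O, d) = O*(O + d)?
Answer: -2411/663552 ≈ -0.0036335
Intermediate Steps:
w(o) = 6*o**4 (w(o) = (6*o)*o**3 = 6*o**4)
N = -663552/2411 (N = (6*(-6*(-6 + 10))**4)/(-7233) = (6*(-6*4)**4)*(-1/7233) = (6*(-24)**4)*(-1/7233) = (6*331776)*(-1/7233) = 1990656*(-1/7233) = -663552/2411 ≈ -275.22)
1/N = 1/(-663552/2411) = -2411/663552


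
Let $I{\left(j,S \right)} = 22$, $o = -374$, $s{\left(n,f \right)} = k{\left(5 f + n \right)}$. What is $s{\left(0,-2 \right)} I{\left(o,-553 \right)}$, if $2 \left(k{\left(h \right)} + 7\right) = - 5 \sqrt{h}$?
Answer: $-154 - 55 i \sqrt{10} \approx -154.0 - 173.93 i$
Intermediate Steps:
$k{\left(h \right)} = -7 - \frac{5 \sqrt{h}}{2}$ ($k{\left(h \right)} = -7 + \frac{\left(-5\right) \sqrt{h}}{2} = -7 - \frac{5 \sqrt{h}}{2}$)
$s{\left(n,f \right)} = -7 - \frac{5 \sqrt{n + 5 f}}{2}$ ($s{\left(n,f \right)} = -7 - \frac{5 \sqrt{5 f + n}}{2} = -7 - \frac{5 \sqrt{n + 5 f}}{2}$)
$s{\left(0,-2 \right)} I{\left(o,-553 \right)} = \left(-7 - \frac{5 \sqrt{0 + 5 \left(-2\right)}}{2}\right) 22 = \left(-7 - \frac{5 \sqrt{0 - 10}}{2}\right) 22 = \left(-7 - \frac{5 \sqrt{-10}}{2}\right) 22 = \left(-7 - \frac{5 i \sqrt{10}}{2}\right) 22 = -154 - 55 i \sqrt{10}$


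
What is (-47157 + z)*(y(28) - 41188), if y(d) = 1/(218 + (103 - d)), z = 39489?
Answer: 92538060444/293 ≈ 3.1583e+8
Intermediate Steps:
y(d) = 1/(321 - d)
(-47157 + z)*(y(28) - 41188) = (-47157 + 39489)*(-1/(-321 + 28) - 41188) = -7668*(-1/(-293) - 41188) = -7668*(-1*(-1/293) - 41188) = -7668*(1/293 - 41188) = -7668*(-12068083/293) = 92538060444/293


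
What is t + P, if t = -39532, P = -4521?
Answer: -44053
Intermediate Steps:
t + P = -39532 - 4521 = -44053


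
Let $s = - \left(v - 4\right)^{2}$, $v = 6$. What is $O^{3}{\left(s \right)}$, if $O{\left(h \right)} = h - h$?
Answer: $0$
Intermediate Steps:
$s = -4$ ($s = - \left(6 - 4\right)^{2} = - 2^{2} = \left(-1\right) 4 = -4$)
$O{\left(h \right)} = 0$
$O^{3}{\left(s \right)} = 0^{3} = 0$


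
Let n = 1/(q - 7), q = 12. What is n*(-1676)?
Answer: -1676/5 ≈ -335.20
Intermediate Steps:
n = ⅕ (n = 1/(12 - 7) = 1/5 = ⅕ ≈ 0.20000)
n*(-1676) = (⅕)*(-1676) = -1676/5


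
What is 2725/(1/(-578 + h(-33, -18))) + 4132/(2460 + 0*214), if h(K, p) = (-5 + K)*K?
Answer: 1132892533/615 ≈ 1.8421e+6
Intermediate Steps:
h(K, p) = K*(-5 + K)
2725/(1/(-578 + h(-33, -18))) + 4132/(2460 + 0*214) = 2725/(1/(-578 - 33*(-5 - 33))) + 4132/(2460 + 0*214) = 2725/(1/(-578 - 33*(-38))) + 4132/(2460 + 0) = 2725/(1/(-578 + 1254)) + 4132/2460 = 2725/(1/676) + 4132*(1/2460) = 2725/(1/676) + 1033/615 = 2725*676 + 1033/615 = 1842100 + 1033/615 = 1132892533/615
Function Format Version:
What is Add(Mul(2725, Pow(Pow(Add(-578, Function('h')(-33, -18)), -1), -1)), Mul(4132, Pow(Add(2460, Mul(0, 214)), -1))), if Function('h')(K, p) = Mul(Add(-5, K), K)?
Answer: Rational(1132892533, 615) ≈ 1.8421e+6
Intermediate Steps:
Function('h')(K, p) = Mul(K, Add(-5, K))
Add(Mul(2725, Pow(Pow(Add(-578, Function('h')(-33, -18)), -1), -1)), Mul(4132, Pow(Add(2460, Mul(0, 214)), -1))) = Add(Mul(2725, Pow(Pow(Add(-578, Mul(-33, Add(-5, -33))), -1), -1)), Mul(4132, Pow(Add(2460, Mul(0, 214)), -1))) = Add(Mul(2725, Pow(Pow(Add(-578, Mul(-33, -38)), -1), -1)), Mul(4132, Pow(Add(2460, 0), -1))) = Add(Mul(2725, Pow(Pow(Add(-578, 1254), -1), -1)), Mul(4132, Pow(2460, -1))) = Add(Mul(2725, Pow(Pow(676, -1), -1)), Mul(4132, Rational(1, 2460))) = Add(Mul(2725, Pow(Rational(1, 676), -1)), Rational(1033, 615)) = Add(Mul(2725, 676), Rational(1033, 615)) = Add(1842100, Rational(1033, 615)) = Rational(1132892533, 615)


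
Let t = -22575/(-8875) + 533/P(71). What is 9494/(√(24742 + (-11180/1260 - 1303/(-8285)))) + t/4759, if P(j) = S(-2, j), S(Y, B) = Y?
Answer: -187409/3378890 + 14241*√187173952991270/3227415346 ≈ 60.313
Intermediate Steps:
P(j) = -2
t = -187409/710 (t = -22575/(-8875) + 533/(-2) = -22575*(-1/8875) + 533*(-½) = 903/355 - 533/2 = -187409/710 ≈ -263.96)
9494/(√(24742 + (-11180/1260 - 1303/(-8285)))) + t/4759 = 9494/(√(24742 + (-11180/1260 - 1303/(-8285)))) - 187409/710/4759 = 9494/(√(24742 + (-11180*1/1260 - 1303*(-1/8285)))) - 187409/710*1/4759 = 9494/(√(24742 + (-559/63 + 1303/8285))) - 187409/3378890 = 9494/(√(24742 - 4549226/521955)) - 187409/3378890 = 9494/(√(12909661384/521955)) - 187409/3378890 = 9494/((2*√187173952991270/173985)) - 187409/3378890 = 9494*(3*√187173952991270/6454830692) - 187409/3378890 = 14241*√187173952991270/3227415346 - 187409/3378890 = -187409/3378890 + 14241*√187173952991270/3227415346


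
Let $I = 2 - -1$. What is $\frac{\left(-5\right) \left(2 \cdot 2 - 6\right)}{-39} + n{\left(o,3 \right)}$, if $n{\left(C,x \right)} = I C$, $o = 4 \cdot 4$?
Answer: $\frac{1862}{39} \approx 47.744$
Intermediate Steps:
$I = 3$ ($I = 2 + 1 = 3$)
$o = 16$
$n{\left(C,x \right)} = 3 C$
$\frac{\left(-5\right) \left(2 \cdot 2 - 6\right)}{-39} + n{\left(o,3 \right)} = \frac{\left(-5\right) \left(2 \cdot 2 - 6\right)}{-39} + 3 \cdot 16 = - 5 \left(4 - 6\right) \left(- \frac{1}{39}\right) + 48 = \left(-5\right) \left(-2\right) \left(- \frac{1}{39}\right) + 48 = 10 \left(- \frac{1}{39}\right) + 48 = - \frac{10}{39} + 48 = \frac{1862}{39}$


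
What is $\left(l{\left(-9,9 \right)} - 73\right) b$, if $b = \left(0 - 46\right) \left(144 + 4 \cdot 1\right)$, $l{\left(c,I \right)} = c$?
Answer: $558256$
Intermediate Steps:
$b = -6808$ ($b = - 46 \left(144 + 4\right) = \left(-46\right) 148 = -6808$)
$\left(l{\left(-9,9 \right)} - 73\right) b = \left(-9 - 73\right) \left(-6808\right) = \left(-82\right) \left(-6808\right) = 558256$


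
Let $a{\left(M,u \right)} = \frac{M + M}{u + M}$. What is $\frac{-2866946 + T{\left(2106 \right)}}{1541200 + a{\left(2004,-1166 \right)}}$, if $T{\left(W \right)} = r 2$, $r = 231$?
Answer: $- \frac{300264199}{161441201} \approx -1.8599$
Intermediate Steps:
$a{\left(M,u \right)} = \frac{2 M}{M + u}$
$T{\left(W \right)} = 462$ ($T{\left(W \right)} = 231 \cdot 2 = 462$)
$\frac{-2866946 + T{\left(2106 \right)}}{1541200 + a{\left(2004,-1166 \right)}} = \frac{-2866946 + 462}{1541200 + 2 \cdot 2004 \frac{1}{2004 - 1166}} = - \frac{2866484}{1541200 + 2 \cdot 2004 \cdot \frac{1}{838}} = - \frac{2866484}{1541200 + \frac{2004}{419}} = - \frac{2866484}{\frac{645764804}{419}} = \left(-2866484\right) \frac{419}{645764804} = - \frac{300264199}{161441201}$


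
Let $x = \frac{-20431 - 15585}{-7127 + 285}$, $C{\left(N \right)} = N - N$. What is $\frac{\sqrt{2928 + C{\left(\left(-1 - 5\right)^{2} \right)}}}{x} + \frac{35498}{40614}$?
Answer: $\frac{17749}{20307} + \frac{3421 \sqrt{183}}{4502} \approx 11.154$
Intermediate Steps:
$C{\left(N \right)} = 0$
$x = \frac{18008}{3421}$ ($x = - \frac{36016}{-6842} = \left(-36016\right) \left(- \frac{1}{6842}\right) = \frac{18008}{3421} \approx 5.264$)
$\frac{\sqrt{2928 + C{\left(\left(-1 - 5\right)^{2} \right)}}}{x} + \frac{35498}{40614} = \frac{\sqrt{2928 + 0}}{\frac{18008}{3421}} + \frac{35498}{40614} = \sqrt{2928} \cdot \frac{3421}{18008} + 35498 \cdot \frac{1}{40614} = 4 \sqrt{183} \cdot \frac{3421}{18008} + \frac{17749}{20307} = \frac{3421 \sqrt{183}}{4502} + \frac{17749}{20307} = \frac{17749}{20307} + \frac{3421 \sqrt{183}}{4502}$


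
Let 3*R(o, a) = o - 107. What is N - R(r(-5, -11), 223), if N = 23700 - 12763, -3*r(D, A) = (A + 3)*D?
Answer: 98794/9 ≈ 10977.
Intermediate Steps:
r(D, A) = -D*(3 + A)/3 (r(D, A) = -(A + 3)*D/3 = -(3 + A)*D/3 = -D*(3 + A)/3)
R(o, a) = -107/3 + o/3 (R(o, a) = (o - 107)/3 = (-107 + o)/3 = -107/3 + o/3)
N = 10937
N - R(r(-5, -11), 223) = 10937 - (-107/3 + (-⅓*(-5)*(3 - 11))/3) = 10937 - (-107/3 + (-⅓*(-5)*(-8))/3) = 10937 - (-107/3 + (⅓)*(-40/3)) = 10937 - (-107/3 - 40/9) = 10937 - 1*(-361/9) = 10937 + 361/9 = 98794/9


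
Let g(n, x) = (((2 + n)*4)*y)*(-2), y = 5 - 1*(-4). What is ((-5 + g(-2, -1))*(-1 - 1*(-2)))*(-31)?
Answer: 155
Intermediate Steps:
y = 9 (y = 5 + 4 = 9)
g(n, x) = -144 - 72*n (g(n, x) = (((2 + n)*4)*9)*(-2) = ((8 + 4*n)*9)*(-2) = (72 + 36*n)*(-2) = -144 - 72*n)
((-5 + g(-2, -1))*(-1 - 1*(-2)))*(-31) = ((-5 + (-144 - 72*(-2)))*(-1 - 1*(-2)))*(-31) = ((-5 + (-144 + 144))*(-1 + 2))*(-31) = ((-5 + 0)*1)*(-31) = -5*1*(-31) = -5*(-31) = 155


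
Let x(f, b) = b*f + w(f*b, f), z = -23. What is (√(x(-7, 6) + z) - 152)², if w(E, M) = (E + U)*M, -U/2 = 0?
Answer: (152 - √229)² ≈ 18733.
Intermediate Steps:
U = 0 (U = -2*0 = 0)
w(E, M) = E*M (w(E, M) = (E + 0)*M = E*M)
x(f, b) = b*f + b*f² (x(f, b) = b*f + (f*b)*f = b*f + (b*f)*f = b*f + b*f²)
(√(x(-7, 6) + z) - 152)² = (√(6*(-7)*(1 - 7) - 23) - 152)² = (√(6*(-7)*(-6) - 23) - 152)² = (√(252 - 23) - 152)² = (√229 - 152)² = (-152 + √229)²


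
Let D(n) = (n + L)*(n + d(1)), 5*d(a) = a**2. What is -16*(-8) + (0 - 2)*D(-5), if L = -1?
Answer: 352/5 ≈ 70.400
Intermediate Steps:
d(a) = a**2/5
D(n) = (-1 + n)*(1/5 + n) (D(n) = (n - 1)*(n + (1/5)*1**2) = (-1 + n)*(n + (1/5)*1) = (-1 + n)*(n + 1/5) = (-1 + n)*(1/5 + n))
-16*(-8) + (0 - 2)*D(-5) = -16*(-8) + (0 - 2)*(-1/5 + (-5)**2 - 4/5*(-5)) = 128 - 2*(-1/5 + 25 + 4) = 128 - 2*144/5 = 128 - 288/5 = 352/5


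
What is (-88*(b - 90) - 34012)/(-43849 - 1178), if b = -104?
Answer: 16940/45027 ≈ 0.37622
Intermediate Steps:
(-88*(b - 90) - 34012)/(-43849 - 1178) = (-88*(-104 - 90) - 34012)/(-43849 - 1178) = (-88*(-194) - 34012)/(-45027) = (17072 - 34012)*(-1/45027) = -16940*(-1/45027) = 16940/45027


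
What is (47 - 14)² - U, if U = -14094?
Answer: 15183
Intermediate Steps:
(47 - 14)² - U = (47 - 14)² - 1*(-14094) = 33² + 14094 = 1089 + 14094 = 15183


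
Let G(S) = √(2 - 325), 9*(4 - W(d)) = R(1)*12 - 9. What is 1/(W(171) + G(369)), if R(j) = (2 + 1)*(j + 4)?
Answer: -15/548 - I*√323/548 ≈ -0.027372 - 0.032796*I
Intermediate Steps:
R(j) = 12 + 3*j (R(j) = 3*(4 + j) = 12 + 3*j)
W(d) = -15 (W(d) = 4 - ((12 + 3*1)*12 - 9)/9 = 4 - ((12 + 3)*12 - 9)/9 = 4 - (15*12 - 9)/9 = 4 - (180 - 9)/9 = 4 - ⅑*171 = 4 - 19 = -15)
G(S) = I*√323 (G(S) = √(-323) = I*√323)
1/(W(171) + G(369)) = 1/(-15 + I*√323)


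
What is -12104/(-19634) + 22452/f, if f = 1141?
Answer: 227316616/11201197 ≈ 20.294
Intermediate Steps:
-12104/(-19634) + 22452/f = -12104/(-19634) + 22452/1141 = -12104*(-1/19634) + 22452*(1/1141) = 6052/9817 + 22452/1141 = 227316616/11201197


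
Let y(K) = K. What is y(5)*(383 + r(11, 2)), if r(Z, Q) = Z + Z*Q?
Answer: 2080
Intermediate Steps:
r(Z, Q) = Z + Q*Z
y(5)*(383 + r(11, 2)) = 5*(383 + 11*(1 + 2)) = 5*(383 + 11*3) = 5*(383 + 33) = 5*416 = 2080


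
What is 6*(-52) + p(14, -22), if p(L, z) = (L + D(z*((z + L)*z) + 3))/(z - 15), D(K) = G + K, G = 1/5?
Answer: -38446/185 ≈ -207.82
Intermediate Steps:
G = 1/5 ≈ 0.20000
D(K) = 1/5 + K
p(L, z) = (16/5 + L + z**2*(L + z))/(-15 + z) (p(L, z) = (L + (1/5 + (z*((z + L)*z) + 3)))/(z - 15) = (L + (1/5 + (z*((L + z)*z) + 3)))/(-15 + z) = (L + (1/5 + (z*(z*(L + z)) + 3)))/(-15 + z) = (L + (1/5 + (z**2*(L + z) + 3)))/(-15 + z) = (L + (1/5 + (3 + z**2*(L + z))))/(-15 + z) = (L + (16/5 + z**2*(L + z)))/(-15 + z) = (16/5 + L + z**2*(L + z))/(-15 + z))
6*(-52) + p(14, -22) = 6*(-52) + (16/5 + 14 + (-22)**3 + 14*(-22)**2)/(-15 - 22) = -312 + (16/5 + 14 - 10648 + 14*484)/(-37) = -312 - (16/5 + 14 - 10648 + 6776)/37 = -312 - 1/37*(-19274/5) = -312 + 19274/185 = -38446/185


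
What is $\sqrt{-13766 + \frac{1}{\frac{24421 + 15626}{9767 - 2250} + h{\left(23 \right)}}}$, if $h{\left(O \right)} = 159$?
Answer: $\frac{i \sqrt{10372710829630}}{27450} \approx 117.33 i$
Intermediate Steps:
$\sqrt{-13766 + \frac{1}{\frac{24421 + 15626}{9767 - 2250} + h{\left(23 \right)}}} = \sqrt{-13766 + \frac{1}{\frac{24421 + 15626}{9767 - 2250} + 159}} = \sqrt{-13766 + \frac{1}{\frac{40047}{7517} + 159}} = \sqrt{-13766 + \frac{1}{\frac{1235250}{7517}}} = \sqrt{-13766 + \frac{7517}{1235250}} = \sqrt{- \frac{17004443983}{1235250}} = \frac{i \sqrt{10372710829630}}{27450}$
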